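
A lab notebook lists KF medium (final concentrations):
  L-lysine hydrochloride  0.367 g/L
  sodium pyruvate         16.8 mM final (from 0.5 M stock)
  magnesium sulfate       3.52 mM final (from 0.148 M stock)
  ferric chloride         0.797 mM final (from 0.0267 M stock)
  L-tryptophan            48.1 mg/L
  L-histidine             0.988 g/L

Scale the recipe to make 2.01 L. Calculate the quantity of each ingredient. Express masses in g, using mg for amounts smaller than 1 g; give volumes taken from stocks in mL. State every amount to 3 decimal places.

Working volume: 2.01 L.
L-lysine hydrochloride: 0.367 g/L × 2.01 L = 0.73767 g = 737.670 mg
sodium pyruvate: V = C2·V2/C1 = 16.8 mM × 2010 mL ÷ 500 mM = 67.536 mL
magnesium sulfate: V = C2·V2/C1 = 3.52 mM × 2010 mL ÷ 148 mM = 47.805 mL
ferric chloride: dilute stock: 0.797 mM × 2010 mL ÷ 26.7 mM = 59.999 mL
L-tryptophan: 48.1 mg/L × 2.01 L = 96.681 mg
L-histidine: 0.988 g/L × 2.01 L = 1.986 g

L-lysine hydrochloride 737.670 mg; sodium pyruvate 67.536 mL; magnesium sulfate 47.805 mL; ferric chloride 59.999 mL; L-tryptophan 96.681 mg; L-histidine 1.986 g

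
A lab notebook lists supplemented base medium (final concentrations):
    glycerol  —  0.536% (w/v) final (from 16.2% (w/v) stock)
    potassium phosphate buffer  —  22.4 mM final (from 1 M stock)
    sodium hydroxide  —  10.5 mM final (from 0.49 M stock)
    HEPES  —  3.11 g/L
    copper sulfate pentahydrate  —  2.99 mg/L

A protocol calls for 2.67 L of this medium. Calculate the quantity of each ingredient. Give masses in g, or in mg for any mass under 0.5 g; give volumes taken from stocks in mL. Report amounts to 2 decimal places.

Working volume: 2.67 L.
glycerol: dilute stock: 0.536% ÷ 16.2% × 2670 mL = 88.34 mL
potassium phosphate buffer: C1V1 = C2V2 → 22.4 mM × 2670 mL ÷ 1000 mM = 59.81 mL
sodium hydroxide: C1V1 = C2V2 → 10.5 mM × 2670 mL ÷ 490 mM = 57.21 mL
HEPES: 3.11 g/L × 2.67 L = 8.30 g
copper sulfate pentahydrate: 2.99 mg/L × 2.67 L = 7.98 mg

glycerol 88.34 mL; potassium phosphate buffer 59.81 mL; sodium hydroxide 57.21 mL; HEPES 8.30 g; copper sulfate pentahydrate 7.98 mg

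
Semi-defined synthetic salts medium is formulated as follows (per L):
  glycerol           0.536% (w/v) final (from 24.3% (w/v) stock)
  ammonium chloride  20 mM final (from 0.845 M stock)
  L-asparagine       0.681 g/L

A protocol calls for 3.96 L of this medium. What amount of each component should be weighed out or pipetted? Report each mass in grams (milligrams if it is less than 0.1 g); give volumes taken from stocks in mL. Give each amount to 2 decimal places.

Working volume: 3.96 L.
glycerol: V = C2·V2/C1 = 0.536% ÷ 24.3% × 3960 mL = 87.35 mL
ammonium chloride: dilute stock: 20 mM × 3960 mL ÷ 845 mM = 93.73 mL
L-asparagine: 0.681 g/L × 3.96 L = 2.70 g

glycerol 87.35 mL; ammonium chloride 93.73 mL; L-asparagine 2.70 g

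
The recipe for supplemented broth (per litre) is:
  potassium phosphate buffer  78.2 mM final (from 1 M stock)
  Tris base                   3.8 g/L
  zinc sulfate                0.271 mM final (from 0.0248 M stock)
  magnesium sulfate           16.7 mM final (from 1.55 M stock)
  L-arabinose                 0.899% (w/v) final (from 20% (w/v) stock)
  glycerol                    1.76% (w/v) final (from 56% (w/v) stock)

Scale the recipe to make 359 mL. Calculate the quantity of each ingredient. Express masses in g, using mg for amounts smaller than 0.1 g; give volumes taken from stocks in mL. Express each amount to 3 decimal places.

Working volume: 359 mL = 0.359 L.
potassium phosphate buffer: dilute stock: 78.2 mM × 359 mL ÷ 1000 mM = 28.074 mL
Tris base: 3.8 g/L × 0.359 L = 1.364 g
zinc sulfate: V = C2·V2/C1 = 0.271 mM × 359 mL ÷ 24.8 mM = 3.923 mL
magnesium sulfate: V = C2·V2/C1 = 16.7 mM × 359 mL ÷ 1550 mM = 3.868 mL
L-arabinose: C1V1 = C2V2 → 0.899% ÷ 20% × 359 mL = 16.137 mL
glycerol: V = C2·V2/C1 = 1.76% ÷ 56% × 359 mL = 11.283 mL

potassium phosphate buffer 28.074 mL; Tris base 1.364 g; zinc sulfate 3.923 mL; magnesium sulfate 3.868 mL; L-arabinose 16.137 mL; glycerol 11.283 mL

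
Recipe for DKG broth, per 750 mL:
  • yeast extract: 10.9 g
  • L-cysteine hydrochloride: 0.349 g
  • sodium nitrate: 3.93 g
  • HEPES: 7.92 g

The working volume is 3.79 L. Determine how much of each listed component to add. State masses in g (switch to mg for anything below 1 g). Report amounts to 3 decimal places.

Scale factor = 3790 mL / 750 mL = 5.05333.
yeast extract: 10.9 g × (3790 mL / 750 mL) = 55.081 g
L-cysteine hydrochloride: 0.349 g × (3790 mL / 750 mL) = 1.764 g
sodium nitrate: 3.93 g × (3790 mL / 750 mL) = 19.860 g
HEPES: 7.92 g × (3790 mL / 750 mL) = 40.022 g

yeast extract 55.081 g; L-cysteine hydrochloride 1.764 g; sodium nitrate 19.860 g; HEPES 40.022 g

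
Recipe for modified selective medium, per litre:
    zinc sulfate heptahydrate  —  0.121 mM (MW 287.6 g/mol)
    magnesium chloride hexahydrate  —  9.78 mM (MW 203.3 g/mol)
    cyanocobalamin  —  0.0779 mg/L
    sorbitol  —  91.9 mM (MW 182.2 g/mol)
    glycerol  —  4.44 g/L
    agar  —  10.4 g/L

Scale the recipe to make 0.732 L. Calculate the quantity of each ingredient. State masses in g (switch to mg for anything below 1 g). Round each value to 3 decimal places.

Scale factor relative to 1 L: 0.732.
zinc sulfate heptahydrate: 0.121 mmol/L × 287.6 mg/mmol × 0.732 L = 25.473 mg
magnesium chloride hexahydrate: 9.78 mmol/L × 203.3 g/mol × 0.732 L ÷ 1000 = 1.455 g
cyanocobalamin: 0.0779 mg/L × 0.732 L = 0.057 mg
sorbitol: 91.9 mmol/L × 182.2 g/mol × 0.732 L ÷ 1000 = 12.257 g
glycerol: 4.44 g/L × 0.732 L = 3.250 g
agar: 10.4 g/L × 0.732 L = 7.613 g

zinc sulfate heptahydrate 25.473 mg; magnesium chloride hexahydrate 1.455 g; cyanocobalamin 0.057 mg; sorbitol 12.257 g; glycerol 3.250 g; agar 7.613 g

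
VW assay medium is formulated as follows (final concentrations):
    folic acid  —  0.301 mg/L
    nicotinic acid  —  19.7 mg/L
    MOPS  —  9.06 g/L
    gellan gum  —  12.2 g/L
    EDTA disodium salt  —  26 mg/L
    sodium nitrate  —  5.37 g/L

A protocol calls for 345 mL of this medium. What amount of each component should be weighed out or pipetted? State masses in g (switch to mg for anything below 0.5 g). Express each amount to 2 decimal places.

folic acid 0.10 mg; nicotinic acid 6.80 mg; MOPS 3.13 g; gellan gum 4.21 g; EDTA disodium salt 8.97 mg; sodium nitrate 1.85 g

Working volume: 345 mL = 0.345 L.
folic acid: 0.301 mg/L × 0.345 L = 0.10 mg
nicotinic acid: 19.7 mg/L × 0.345 L = 6.80 mg
MOPS: 9.06 g/L × 0.345 L = 3.13 g
gellan gum: 12.2 g/L × 0.345 L = 4.21 g
EDTA disodium salt: 26 mg/L × 0.345 L = 8.97 mg
sodium nitrate: 5.37 g/L × 0.345 L = 1.85 g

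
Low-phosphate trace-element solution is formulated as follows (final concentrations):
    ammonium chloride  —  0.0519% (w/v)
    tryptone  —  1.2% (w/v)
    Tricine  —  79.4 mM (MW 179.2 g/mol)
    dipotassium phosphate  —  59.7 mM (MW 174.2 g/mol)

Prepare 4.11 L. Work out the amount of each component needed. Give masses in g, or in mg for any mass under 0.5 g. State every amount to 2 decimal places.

ammonium chloride 2.13 g; tryptone 49.32 g; Tricine 58.48 g; dipotassium phosphate 42.74 g

Working volume: 4.11 L.
ammonium chloride: 0.0519 g per 100 mL × 4110 mL ÷ 100 = 2.13 g
tryptone: 1.2% w/v = 12 g/L → 12 × 4.11 L = 49.32 g
Tricine: 79.4 mmol/L × 179.2 g/mol × 4.11 L ÷ 1000 = 58.48 g
dipotassium phosphate: 59.7 mmol/L × 174.2 g/mol × 4.11 L ÷ 1000 = 42.74 g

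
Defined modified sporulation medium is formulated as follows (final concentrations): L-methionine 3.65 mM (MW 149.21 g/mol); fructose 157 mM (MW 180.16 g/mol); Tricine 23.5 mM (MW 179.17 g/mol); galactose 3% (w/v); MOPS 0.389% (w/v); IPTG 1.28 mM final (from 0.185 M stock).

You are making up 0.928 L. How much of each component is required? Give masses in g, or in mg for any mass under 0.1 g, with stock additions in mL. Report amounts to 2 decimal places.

L-methionine 0.51 g; fructose 26.25 g; Tricine 3.91 g; galactose 27.84 g; MOPS 3.61 g; IPTG 6.42 mL

Scale factor relative to 1 L: 0.928.
L-methionine: 3.65 mmol/L × 149.21 g/mol × 0.928 L ÷ 1000 = 0.51 g
fructose: 157 mmol/L × 180.16 g/mol × 0.928 L ÷ 1000 = 26.25 g
Tricine: 23.5 mmol/L × 179.17 g/mol × 0.928 L ÷ 1000 = 3.91 g
galactose: 3 g per 100 mL × 928 mL ÷ 100 = 27.84 g
MOPS: 0.389% w/v = 3.89 g/L → 3.89 × 0.928 L = 3.61 g
IPTG: V = C2·V2/C1 = 1.28 mM × 928 mL ÷ 185 mM = 6.42 mL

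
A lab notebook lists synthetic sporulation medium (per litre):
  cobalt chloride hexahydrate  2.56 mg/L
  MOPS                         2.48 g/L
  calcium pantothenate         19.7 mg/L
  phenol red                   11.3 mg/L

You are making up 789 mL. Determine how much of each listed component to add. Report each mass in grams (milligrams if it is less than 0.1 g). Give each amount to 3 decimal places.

Target volume = 789 mL = 0.789 L.
cobalt chloride hexahydrate: 2.56 mg/L × 0.789 L = 2.020 mg
MOPS: 2.48 g/L × 0.789 L = 1.957 g
calcium pantothenate: 19.7 mg/L × 0.789 L = 15.543 mg
phenol red: 11.3 mg/L × 0.789 L = 8.916 mg

cobalt chloride hexahydrate 2.020 mg; MOPS 1.957 g; calcium pantothenate 15.543 mg; phenol red 8.916 mg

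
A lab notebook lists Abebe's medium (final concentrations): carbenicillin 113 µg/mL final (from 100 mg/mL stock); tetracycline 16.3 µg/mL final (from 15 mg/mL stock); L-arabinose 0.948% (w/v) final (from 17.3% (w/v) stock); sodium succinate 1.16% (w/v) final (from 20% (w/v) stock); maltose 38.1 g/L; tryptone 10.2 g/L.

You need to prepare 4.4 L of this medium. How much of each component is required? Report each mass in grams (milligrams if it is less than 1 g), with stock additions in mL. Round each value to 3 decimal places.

Scale factor relative to 1 L: 4.4.
carbenicillin: V = C2·V2/C1 = 113 µg/mL × 4400 mL ÷ 100000 µg/mL = 4.972 mL
tetracycline: dilute stock: 16.3 µg/mL × 4400 mL ÷ 15000 µg/mL = 4.781 mL
L-arabinose: C1V1 = C2V2 → 0.948% ÷ 17.3% × 4400 mL = 241.110 mL
sodium succinate: dilute stock: 1.16% ÷ 20% × 4400 mL = 255.200 mL
maltose: 38.1 g/L × 4.4 L = 167.640 g
tryptone: 10.2 g/L × 4.4 L = 44.880 g

carbenicillin 4.972 mL; tetracycline 4.781 mL; L-arabinose 241.110 mL; sodium succinate 255.200 mL; maltose 167.640 g; tryptone 44.880 g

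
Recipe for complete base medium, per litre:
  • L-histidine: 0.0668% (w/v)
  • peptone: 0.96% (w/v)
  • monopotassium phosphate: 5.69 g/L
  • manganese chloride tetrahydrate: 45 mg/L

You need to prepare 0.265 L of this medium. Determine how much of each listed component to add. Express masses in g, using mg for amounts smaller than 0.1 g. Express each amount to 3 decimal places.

L-histidine 0.177 g; peptone 2.544 g; monopotassium phosphate 1.508 g; manganese chloride tetrahydrate 11.925 mg

Working volume: 0.265 L.
L-histidine: 0.0668% w/v = 0.668 g/L → 0.668 × 0.265 L = 0.177 g
peptone: 0.96 g per 100 mL × 265 mL ÷ 100 = 2.544 g
monopotassium phosphate: 5.69 g/L × 0.265 L = 1.508 g
manganese chloride tetrahydrate: 45 mg/L × 0.265 L = 11.925 mg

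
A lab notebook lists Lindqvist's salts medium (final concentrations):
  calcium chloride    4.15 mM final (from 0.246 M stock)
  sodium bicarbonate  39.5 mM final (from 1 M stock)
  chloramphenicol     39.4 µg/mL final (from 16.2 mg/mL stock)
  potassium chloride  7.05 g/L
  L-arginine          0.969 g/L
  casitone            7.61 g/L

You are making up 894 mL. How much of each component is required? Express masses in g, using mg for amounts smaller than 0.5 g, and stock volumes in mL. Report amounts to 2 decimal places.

calcium chloride 15.08 mL; sodium bicarbonate 35.31 mL; chloramphenicol 2.17 mL; potassium chloride 6.30 g; L-arginine 0.87 g; casitone 6.80 g

Scale factor relative to 1 L: 0.894.
calcium chloride: dilute stock: 4.15 mM × 894 mL ÷ 246 mM = 15.08 mL
sodium bicarbonate: dilute stock: 39.5 mM × 894 mL ÷ 1000 mM = 35.31 mL
chloramphenicol: V = C2·V2/C1 = 39.4 µg/mL × 894 mL ÷ 16200 µg/mL = 2.17 mL
potassium chloride: 7.05 g/L × 0.894 L = 6.30 g
L-arginine: 0.969 g/L × 0.894 L = 0.87 g
casitone: 7.61 g/L × 0.894 L = 6.80 g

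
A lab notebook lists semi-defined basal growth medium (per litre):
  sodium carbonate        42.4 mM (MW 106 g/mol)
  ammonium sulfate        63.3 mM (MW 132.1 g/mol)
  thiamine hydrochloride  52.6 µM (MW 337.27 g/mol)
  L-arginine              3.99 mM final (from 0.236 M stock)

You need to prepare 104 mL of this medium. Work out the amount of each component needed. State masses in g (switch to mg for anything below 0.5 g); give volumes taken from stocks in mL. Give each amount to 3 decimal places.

sodium carbonate 467.418 mg; ammonium sulfate 0.870 g; thiamine hydrochloride 1.845 mg; L-arginine 1.758 mL

Working volume: 104 mL = 0.104 L.
sodium carbonate: 42.4 mmol/L × 106 mg/mmol × 0.104 L = 467.418 mg
ammonium sulfate: 63.3 mmol/L × 132.1 g/mol × 0.104 L ÷ 1000 = 0.870 g
thiamine hydrochloride: 52.6 µmol/L × 337.27 g/mol × 0.104 L ÷ 1000 = 1.845 mg
L-arginine: C1V1 = C2V2 → 3.99 mM × 104 mL ÷ 236 mM = 1.758 mL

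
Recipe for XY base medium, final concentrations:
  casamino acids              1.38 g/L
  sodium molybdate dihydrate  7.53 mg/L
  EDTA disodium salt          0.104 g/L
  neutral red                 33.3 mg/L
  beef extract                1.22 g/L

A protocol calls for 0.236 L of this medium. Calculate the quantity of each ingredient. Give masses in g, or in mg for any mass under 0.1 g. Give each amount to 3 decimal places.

casamino acids 0.326 g; sodium molybdate dihydrate 1.777 mg; EDTA disodium salt 24.544 mg; neutral red 7.859 mg; beef extract 0.288 g

Working volume: 0.236 L.
casamino acids: 1.38 g/L × 0.236 L = 0.326 g
sodium molybdate dihydrate: 7.53 mg/L × 0.236 L = 1.777 mg
EDTA disodium salt: 0.104 g/L × 0.236 L = 0.024544 g = 24.544 mg
neutral red: 33.3 mg/L × 0.236 L = 7.859 mg
beef extract: 1.22 g/L × 0.236 L = 0.288 g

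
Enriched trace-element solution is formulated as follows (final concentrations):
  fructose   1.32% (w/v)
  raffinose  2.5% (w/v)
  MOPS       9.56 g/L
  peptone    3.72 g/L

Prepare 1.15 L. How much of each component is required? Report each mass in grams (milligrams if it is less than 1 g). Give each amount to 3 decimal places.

fructose 15.180 g; raffinose 28.750 g; MOPS 10.994 g; peptone 4.278 g

Working volume: 1.15 L.
fructose: 1.32% w/v = 13.2 g/L → 13.2 × 1.15 L = 15.180 g
raffinose: 2.5% w/v = 25 g/L → 25 × 1.15 L = 28.750 g
MOPS: 9.56 g/L × 1.15 L = 10.994 g
peptone: 3.72 g/L × 1.15 L = 4.278 g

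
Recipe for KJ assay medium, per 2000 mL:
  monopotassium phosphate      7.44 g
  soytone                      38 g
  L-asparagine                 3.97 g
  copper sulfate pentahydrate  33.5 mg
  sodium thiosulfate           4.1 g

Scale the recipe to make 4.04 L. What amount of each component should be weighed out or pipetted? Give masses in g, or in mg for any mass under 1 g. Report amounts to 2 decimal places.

monopotassium phosphate 15.03 g; soytone 76.76 g; L-asparagine 8.02 g; copper sulfate pentahydrate 67.67 mg; sodium thiosulfate 8.28 g

Scale factor = 4040 mL / 2000 mL = 2.02.
monopotassium phosphate: 7.44 g × (4040 mL / 2000 mL) = 15.03 g
soytone: 38 g × (4040 mL / 2000 mL) = 76.76 g
L-asparagine: 3.97 g × (4040 mL / 2000 mL) = 8.02 g
copper sulfate pentahydrate: 33.5 mg × (4040 mL / 2000 mL) = 67.67 mg
sodium thiosulfate: 4.1 g × (4040 mL / 2000 mL) = 8.28 g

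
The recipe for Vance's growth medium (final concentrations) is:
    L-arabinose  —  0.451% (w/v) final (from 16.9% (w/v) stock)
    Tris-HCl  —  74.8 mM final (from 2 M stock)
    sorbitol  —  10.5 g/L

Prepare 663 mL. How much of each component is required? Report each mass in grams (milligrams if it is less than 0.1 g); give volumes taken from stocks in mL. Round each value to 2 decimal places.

L-arabinose 17.69 mL; Tris-HCl 24.80 mL; sorbitol 6.96 g

Working volume: 663 mL = 0.663 L.
L-arabinose: V = C2·V2/C1 = 0.451% ÷ 16.9% × 663 mL = 17.69 mL
Tris-HCl: C1V1 = C2V2 → 74.8 mM × 663 mL ÷ 2000 mM = 24.80 mL
sorbitol: 10.5 g/L × 0.663 L = 6.96 g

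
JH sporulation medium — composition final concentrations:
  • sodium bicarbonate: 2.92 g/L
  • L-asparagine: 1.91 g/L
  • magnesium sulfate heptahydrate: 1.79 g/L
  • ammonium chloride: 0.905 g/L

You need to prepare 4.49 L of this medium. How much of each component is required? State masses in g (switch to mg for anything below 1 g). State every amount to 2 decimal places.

sodium bicarbonate 13.11 g; L-asparagine 8.58 g; magnesium sulfate heptahydrate 8.04 g; ammonium chloride 4.06 g

Working volume: 4.49 L.
sodium bicarbonate: 2.92 g/L × 4.49 L = 13.11 g
L-asparagine: 1.91 g/L × 4.49 L = 8.58 g
magnesium sulfate heptahydrate: 1.79 g/L × 4.49 L = 8.04 g
ammonium chloride: 0.905 g/L × 4.49 L = 4.06 g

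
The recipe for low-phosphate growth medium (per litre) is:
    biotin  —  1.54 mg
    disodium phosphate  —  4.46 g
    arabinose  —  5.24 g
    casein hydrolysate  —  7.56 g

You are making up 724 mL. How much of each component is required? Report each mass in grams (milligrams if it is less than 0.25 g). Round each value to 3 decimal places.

Scale factor = 724 mL / 1000 mL = 0.724.
biotin: 1.54 mg × (724 mL / 1000 mL) = 1.115 mg
disodium phosphate: 4.46 g × (724 mL / 1000 mL) = 3.229 g
arabinose: 5.24 g × (724 mL / 1000 mL) = 3.794 g
casein hydrolysate: 7.56 g × (724 mL / 1000 mL) = 5.473 g

biotin 1.115 mg; disodium phosphate 3.229 g; arabinose 3.794 g; casein hydrolysate 5.473 g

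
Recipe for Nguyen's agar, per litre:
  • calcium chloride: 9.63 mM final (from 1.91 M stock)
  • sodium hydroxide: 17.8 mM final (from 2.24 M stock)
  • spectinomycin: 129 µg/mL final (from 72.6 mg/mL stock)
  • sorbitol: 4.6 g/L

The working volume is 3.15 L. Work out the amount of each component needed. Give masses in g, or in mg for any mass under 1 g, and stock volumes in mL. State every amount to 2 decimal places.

Scale factor relative to 1 L: 3.15.
calcium chloride: C1V1 = C2V2 → 9.63 mM × 3150 mL ÷ 1910 mM = 15.88 mL
sodium hydroxide: dilute stock: 17.8 mM × 3150 mL ÷ 2240 mM = 25.03 mL
spectinomycin: V = C2·V2/C1 = 129 µg/mL × 3150 mL ÷ 72600 µg/mL = 5.60 mL
sorbitol: 4.6 g/L × 3.15 L = 14.49 g

calcium chloride 15.88 mL; sodium hydroxide 25.03 mL; spectinomycin 5.60 mL; sorbitol 14.49 g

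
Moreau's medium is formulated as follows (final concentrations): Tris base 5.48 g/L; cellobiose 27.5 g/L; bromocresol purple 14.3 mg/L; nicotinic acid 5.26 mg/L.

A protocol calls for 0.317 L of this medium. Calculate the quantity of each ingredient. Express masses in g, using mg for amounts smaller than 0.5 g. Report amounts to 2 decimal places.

Tris base 1.74 g; cellobiose 8.72 g; bromocresol purple 4.53 mg; nicotinic acid 1.67 mg

Working volume: 0.317 L.
Tris base: 5.48 g/L × 0.317 L = 1.74 g
cellobiose: 27.5 g/L × 0.317 L = 8.72 g
bromocresol purple: 14.3 mg/L × 0.317 L = 4.53 mg
nicotinic acid: 5.26 mg/L × 0.317 L = 1.67 mg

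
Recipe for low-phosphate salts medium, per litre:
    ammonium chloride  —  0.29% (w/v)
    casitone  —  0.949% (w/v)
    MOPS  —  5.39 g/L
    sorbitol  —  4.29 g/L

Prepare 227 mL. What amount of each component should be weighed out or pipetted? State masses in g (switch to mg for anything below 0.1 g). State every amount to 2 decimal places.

Target volume = 227 mL = 0.227 L.
ammonium chloride: 0.29% w/v = 2.9 g/L → 2.9 × 0.227 L = 0.66 g
casitone: 0.949% w/v = 9.49 g/L → 9.49 × 0.227 L = 2.15 g
MOPS: 5.39 g/L × 0.227 L = 1.22 g
sorbitol: 4.29 g/L × 0.227 L = 0.97 g

ammonium chloride 0.66 g; casitone 2.15 g; MOPS 1.22 g; sorbitol 0.97 g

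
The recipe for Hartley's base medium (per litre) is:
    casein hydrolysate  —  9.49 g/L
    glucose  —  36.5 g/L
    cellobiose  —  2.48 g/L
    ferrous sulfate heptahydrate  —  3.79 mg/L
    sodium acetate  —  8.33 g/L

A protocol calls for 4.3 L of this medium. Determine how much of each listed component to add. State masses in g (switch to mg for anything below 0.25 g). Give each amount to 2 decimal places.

Working volume: 4.3 L.
casein hydrolysate: 9.49 g/L × 4.3 L = 40.81 g
glucose: 36.5 g/L × 4.3 L = 156.95 g
cellobiose: 2.48 g/L × 4.3 L = 10.66 g
ferrous sulfate heptahydrate: 3.79 mg/L × 4.3 L = 16.30 mg
sodium acetate: 8.33 g/L × 4.3 L = 35.82 g

casein hydrolysate 40.81 g; glucose 156.95 g; cellobiose 10.66 g; ferrous sulfate heptahydrate 16.30 mg; sodium acetate 35.82 g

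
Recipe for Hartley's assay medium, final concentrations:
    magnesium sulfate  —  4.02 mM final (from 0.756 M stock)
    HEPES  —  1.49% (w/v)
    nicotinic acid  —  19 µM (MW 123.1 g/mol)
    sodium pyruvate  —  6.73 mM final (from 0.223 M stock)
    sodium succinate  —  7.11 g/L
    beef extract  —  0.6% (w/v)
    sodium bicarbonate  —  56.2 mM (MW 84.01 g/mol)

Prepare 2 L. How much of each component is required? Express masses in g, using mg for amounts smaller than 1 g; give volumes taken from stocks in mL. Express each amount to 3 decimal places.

Working volume: 2 L.
magnesium sulfate: C1V1 = C2V2 → 4.02 mM × 2000 mL ÷ 756 mM = 10.635 mL
HEPES: 1.49 g per 100 mL × 2000 mL ÷ 100 = 29.800 g
nicotinic acid: 19 µmol/L × 123.1 g/mol × 2 L ÷ 1000 = 4.678 mg
sodium pyruvate: dilute stock: 6.73 mM × 2000 mL ÷ 223 mM = 60.359 mL
sodium succinate: 7.11 g/L × 2 L = 14.220 g
beef extract: 0.6% w/v = 6 g/L → 6 × 2 L = 12.000 g
sodium bicarbonate: 56.2 mmol/L × 84.01 g/mol × 2 L ÷ 1000 = 9.443 g

magnesium sulfate 10.635 mL; HEPES 29.800 g; nicotinic acid 4.678 mg; sodium pyruvate 60.359 mL; sodium succinate 14.220 g; beef extract 12.000 g; sodium bicarbonate 9.443 g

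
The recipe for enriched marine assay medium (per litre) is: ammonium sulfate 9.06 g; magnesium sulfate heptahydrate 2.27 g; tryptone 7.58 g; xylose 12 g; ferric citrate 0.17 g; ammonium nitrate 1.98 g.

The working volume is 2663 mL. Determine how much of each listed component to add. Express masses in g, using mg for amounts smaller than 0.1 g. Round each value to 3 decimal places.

ammonium sulfate 24.127 g; magnesium sulfate heptahydrate 6.045 g; tryptone 20.186 g; xylose 31.956 g; ferric citrate 0.453 g; ammonium nitrate 5.273 g

Scale factor = 2663 mL / 1000 mL = 2.663.
ammonium sulfate: 9.06 g × (2663 mL / 1000 mL) = 24.127 g
magnesium sulfate heptahydrate: 2.27 g × (2663 mL / 1000 mL) = 6.045 g
tryptone: 7.58 g × (2663 mL / 1000 mL) = 20.186 g
xylose: 12 g × (2663 mL / 1000 mL) = 31.956 g
ferric citrate: 0.17 g × (2663 mL / 1000 mL) = 0.453 g
ammonium nitrate: 1.98 g × (2663 mL / 1000 mL) = 5.273 g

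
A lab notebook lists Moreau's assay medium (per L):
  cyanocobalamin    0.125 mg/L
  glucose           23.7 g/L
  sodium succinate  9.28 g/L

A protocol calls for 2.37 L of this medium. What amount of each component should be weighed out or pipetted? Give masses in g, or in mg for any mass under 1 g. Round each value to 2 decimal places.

Scale factor relative to 1 L: 2.37.
cyanocobalamin: 0.125 mg/L × 2.37 L = 0.30 mg
glucose: 23.7 g/L × 2.37 L = 56.17 g
sodium succinate: 9.28 g/L × 2.37 L = 21.99 g

cyanocobalamin 0.30 mg; glucose 56.17 g; sodium succinate 21.99 g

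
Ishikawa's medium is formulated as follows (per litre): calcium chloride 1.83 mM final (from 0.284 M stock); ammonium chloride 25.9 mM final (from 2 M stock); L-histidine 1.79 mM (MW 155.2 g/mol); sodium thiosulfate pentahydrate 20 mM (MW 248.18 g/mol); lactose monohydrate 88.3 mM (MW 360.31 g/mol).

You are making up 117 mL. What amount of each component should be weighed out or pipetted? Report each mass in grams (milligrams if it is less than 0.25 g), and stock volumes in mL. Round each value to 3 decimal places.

Scale factor relative to 1 L: 0.117.
calcium chloride: dilute stock: 1.83 mM × 117 mL ÷ 284 mM = 0.754 mL
ammonium chloride: dilute stock: 25.9 mM × 117 mL ÷ 2000 mM = 1.515 mL
L-histidine: 1.79 mmol/L × 155.2 mg/mmol × 0.117 L = 32.504 mg
sodium thiosulfate pentahydrate: 20 mmol/L × 248.18 g/mol × 0.117 L ÷ 1000 = 0.581 g
lactose monohydrate: 88.3 mmol/L × 360.31 g/mol × 0.117 L ÷ 1000 = 3.722 g

calcium chloride 0.754 mL; ammonium chloride 1.515 mL; L-histidine 32.504 mg; sodium thiosulfate pentahydrate 0.581 g; lactose monohydrate 3.722 g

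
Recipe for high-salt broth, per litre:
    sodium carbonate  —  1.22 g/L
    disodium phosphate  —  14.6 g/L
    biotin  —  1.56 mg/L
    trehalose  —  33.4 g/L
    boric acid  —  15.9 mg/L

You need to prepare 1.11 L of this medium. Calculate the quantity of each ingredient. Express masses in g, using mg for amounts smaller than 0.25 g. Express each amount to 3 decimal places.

Working volume: 1.11 L.
sodium carbonate: 1.22 g/L × 1.11 L = 1.354 g
disodium phosphate: 14.6 g/L × 1.11 L = 16.206 g
biotin: 1.56 mg/L × 1.11 L = 1.732 mg
trehalose: 33.4 g/L × 1.11 L = 37.074 g
boric acid: 15.9 mg/L × 1.11 L = 17.649 mg

sodium carbonate 1.354 g; disodium phosphate 16.206 g; biotin 1.732 mg; trehalose 37.074 g; boric acid 17.649 mg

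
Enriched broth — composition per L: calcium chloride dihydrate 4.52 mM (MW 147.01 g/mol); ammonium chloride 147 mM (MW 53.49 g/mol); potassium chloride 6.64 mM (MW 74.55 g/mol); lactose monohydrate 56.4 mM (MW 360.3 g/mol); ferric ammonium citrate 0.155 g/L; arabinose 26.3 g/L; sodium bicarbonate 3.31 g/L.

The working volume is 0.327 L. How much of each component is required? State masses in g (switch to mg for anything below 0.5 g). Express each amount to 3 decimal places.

Working volume: 0.327 L.
calcium chloride dihydrate: 4.52 mmol/L × 147.01 mg/mmol × 0.327 L = 217.287 mg
ammonium chloride: 147 mmol/L × 53.49 g/mol × 0.327 L ÷ 1000 = 2.571 g
potassium chloride: 6.64 mmol/L × 74.55 mg/mmol × 0.327 L = 161.869 mg
lactose monohydrate: 56.4 mmol/L × 360.3 g/mol × 0.327 L ÷ 1000 = 6.645 g
ferric ammonium citrate: 0.155 g/L × 0.327 L = 0.050685 g = 50.685 mg
arabinose: 26.3 g/L × 0.327 L = 8.600 g
sodium bicarbonate: 3.31 g/L × 0.327 L = 1.082 g

calcium chloride dihydrate 217.287 mg; ammonium chloride 2.571 g; potassium chloride 161.869 mg; lactose monohydrate 6.645 g; ferric ammonium citrate 50.685 mg; arabinose 8.600 g; sodium bicarbonate 1.082 g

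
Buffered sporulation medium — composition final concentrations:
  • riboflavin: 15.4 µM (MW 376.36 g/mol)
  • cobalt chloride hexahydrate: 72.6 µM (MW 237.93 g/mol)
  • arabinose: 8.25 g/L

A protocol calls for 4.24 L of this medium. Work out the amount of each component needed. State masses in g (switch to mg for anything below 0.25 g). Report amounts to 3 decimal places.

Working volume: 4.24 L.
riboflavin: 15.4 µmol/L × 376.36 g/mol × 4.24 L ÷ 1000 = 24.575 mg
cobalt chloride hexahydrate: 72.6 µmol/L × 237.93 g/mol × 4.24 L ÷ 1000 = 73.241 mg
arabinose: 8.25 g/L × 4.24 L = 34.980 g

riboflavin 24.575 mg; cobalt chloride hexahydrate 73.241 mg; arabinose 34.980 g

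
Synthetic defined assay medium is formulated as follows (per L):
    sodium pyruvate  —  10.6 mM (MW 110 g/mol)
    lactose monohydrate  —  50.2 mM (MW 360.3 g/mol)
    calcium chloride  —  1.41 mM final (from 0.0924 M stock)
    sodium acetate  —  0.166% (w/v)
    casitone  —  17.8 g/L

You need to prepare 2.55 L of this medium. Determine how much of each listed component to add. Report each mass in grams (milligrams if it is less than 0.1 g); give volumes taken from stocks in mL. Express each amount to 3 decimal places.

Scale factor relative to 1 L: 2.55.
sodium pyruvate: 10.6 mmol/L × 110 g/mol × 2.55 L ÷ 1000 = 2.973 g
lactose monohydrate: 50.2 mmol/L × 360.3 g/mol × 2.55 L ÷ 1000 = 46.122 g
calcium chloride: dilute stock: 1.41 mM × 2550 mL ÷ 92.4 mM = 38.912 mL
sodium acetate: 0.166% w/v = 1.66 g/L → 1.66 × 2.55 L = 4.233 g
casitone: 17.8 g/L × 2.55 L = 45.390 g

sodium pyruvate 2.973 g; lactose monohydrate 46.122 g; calcium chloride 38.912 mL; sodium acetate 4.233 g; casitone 45.390 g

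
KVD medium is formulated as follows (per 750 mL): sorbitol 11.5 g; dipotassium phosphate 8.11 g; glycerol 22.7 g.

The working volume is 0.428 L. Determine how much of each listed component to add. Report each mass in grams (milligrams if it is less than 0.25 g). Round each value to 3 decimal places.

sorbitol 6.563 g; dipotassium phosphate 4.628 g; glycerol 12.954 g

Scale factor = 428 mL / 750 mL = 0.570667.
sorbitol: 11.5 g × (428 mL / 750 mL) = 6.563 g
dipotassium phosphate: 8.11 g × (428 mL / 750 mL) = 4.628 g
glycerol: 22.7 g × (428 mL / 750 mL) = 12.954 g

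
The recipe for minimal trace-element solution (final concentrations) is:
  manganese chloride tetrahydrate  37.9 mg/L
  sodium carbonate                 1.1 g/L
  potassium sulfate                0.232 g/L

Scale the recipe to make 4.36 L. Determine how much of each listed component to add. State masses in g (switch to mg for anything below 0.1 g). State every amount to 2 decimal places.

Scale factor relative to 1 L: 4.36.
manganese chloride tetrahydrate: 37.9 mg/L × 4.36 L = 165.244 mg = 0.17 g
sodium carbonate: 1.1 g/L × 4.36 L = 4.80 g
potassium sulfate: 0.232 g/L × 4.36 L = 1.01 g

manganese chloride tetrahydrate 0.17 g; sodium carbonate 4.80 g; potassium sulfate 1.01 g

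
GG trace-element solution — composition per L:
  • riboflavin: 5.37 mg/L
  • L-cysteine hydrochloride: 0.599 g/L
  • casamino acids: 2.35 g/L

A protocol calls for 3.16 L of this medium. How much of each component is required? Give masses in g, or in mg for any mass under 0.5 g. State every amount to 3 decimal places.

riboflavin 16.969 mg; L-cysteine hydrochloride 1.893 g; casamino acids 7.426 g

Working volume: 3.16 L.
riboflavin: 5.37 mg/L × 3.16 L = 16.969 mg
L-cysteine hydrochloride: 0.599 g/L × 3.16 L = 1.893 g
casamino acids: 2.35 g/L × 3.16 L = 7.426 g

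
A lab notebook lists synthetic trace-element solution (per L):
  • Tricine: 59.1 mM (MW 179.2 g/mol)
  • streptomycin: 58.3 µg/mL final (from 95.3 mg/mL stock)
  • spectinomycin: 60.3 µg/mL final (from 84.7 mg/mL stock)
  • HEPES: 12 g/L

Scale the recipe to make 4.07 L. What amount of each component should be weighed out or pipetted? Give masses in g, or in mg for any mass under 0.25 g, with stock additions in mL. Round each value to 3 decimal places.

Working volume: 4.07 L.
Tricine: 59.1 mmol/L × 179.2 g/mol × 4.07 L ÷ 1000 = 43.104 g
streptomycin: V = C2·V2/C1 = 58.3 µg/mL × 4070 mL ÷ 95300 µg/mL = 2.490 mL
spectinomycin: C1V1 = C2V2 → 60.3 µg/mL × 4070 mL ÷ 84700 µg/mL = 2.898 mL
HEPES: 12 g/L × 4.07 L = 48.840 g

Tricine 43.104 g; streptomycin 2.490 mL; spectinomycin 2.898 mL; HEPES 48.840 g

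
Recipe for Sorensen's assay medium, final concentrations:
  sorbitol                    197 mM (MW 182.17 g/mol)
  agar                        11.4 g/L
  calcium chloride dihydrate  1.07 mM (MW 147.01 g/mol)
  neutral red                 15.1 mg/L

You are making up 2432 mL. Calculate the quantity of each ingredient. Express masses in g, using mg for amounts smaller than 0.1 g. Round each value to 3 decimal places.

sorbitol 87.278 g; agar 27.725 g; calcium chloride dihydrate 0.383 g; neutral red 36.723 mg

Working volume: 2432 mL = 2.432 L.
sorbitol: 197 mmol/L × 182.17 g/mol × 2.432 L ÷ 1000 = 87.278 g
agar: 11.4 g/L × 2.432 L = 27.725 g
calcium chloride dihydrate: 1.07 mmol/L × 147.01 g/mol × 2.432 L ÷ 1000 = 0.383 g
neutral red: 15.1 mg/L × 2.432 L = 36.723 mg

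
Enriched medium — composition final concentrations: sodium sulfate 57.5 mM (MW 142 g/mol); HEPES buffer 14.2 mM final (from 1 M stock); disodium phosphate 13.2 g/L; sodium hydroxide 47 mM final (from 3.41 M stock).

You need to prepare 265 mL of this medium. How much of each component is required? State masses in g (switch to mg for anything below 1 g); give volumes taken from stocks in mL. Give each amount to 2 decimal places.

sodium sulfate 2.16 g; HEPES buffer 3.76 mL; disodium phosphate 3.50 g; sodium hydroxide 3.65 mL

Scale factor relative to 1 L: 0.265.
sodium sulfate: 57.5 mmol/L × 142 g/mol × 0.265 L ÷ 1000 = 2.16 g
HEPES buffer: V = C2·V2/C1 = 14.2 mM × 265 mL ÷ 1000 mM = 3.76 mL
disodium phosphate: 13.2 g/L × 0.265 L = 3.50 g
sodium hydroxide: V = C2·V2/C1 = 47 mM × 265 mL ÷ 3410 mM = 3.65 mL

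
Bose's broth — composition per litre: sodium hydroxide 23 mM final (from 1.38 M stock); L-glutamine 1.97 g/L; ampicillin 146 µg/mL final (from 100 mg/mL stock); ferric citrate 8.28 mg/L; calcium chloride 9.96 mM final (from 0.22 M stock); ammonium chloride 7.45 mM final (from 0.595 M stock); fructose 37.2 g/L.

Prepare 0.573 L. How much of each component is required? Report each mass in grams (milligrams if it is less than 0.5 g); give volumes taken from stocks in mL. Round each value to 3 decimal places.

sodium hydroxide 9.550 mL; L-glutamine 1.129 g; ampicillin 0.837 mL; ferric citrate 4.744 mg; calcium chloride 25.941 mL; ammonium chloride 7.175 mL; fructose 21.316 g

Scale factor relative to 1 L: 0.573.
sodium hydroxide: C1V1 = C2V2 → 23 mM × 573 mL ÷ 1380 mM = 9.550 mL
L-glutamine: 1.97 g/L × 0.573 L = 1.129 g
ampicillin: dilute stock: 146 µg/mL × 573 mL ÷ 100000 µg/mL = 0.837 mL
ferric citrate: 8.28 mg/L × 0.573 L = 4.744 mg
calcium chloride: V = C2·V2/C1 = 9.96 mM × 573 mL ÷ 220 mM = 25.941 mL
ammonium chloride: dilute stock: 7.45 mM × 573 mL ÷ 595 mM = 7.175 mL
fructose: 37.2 g/L × 0.573 L = 21.316 g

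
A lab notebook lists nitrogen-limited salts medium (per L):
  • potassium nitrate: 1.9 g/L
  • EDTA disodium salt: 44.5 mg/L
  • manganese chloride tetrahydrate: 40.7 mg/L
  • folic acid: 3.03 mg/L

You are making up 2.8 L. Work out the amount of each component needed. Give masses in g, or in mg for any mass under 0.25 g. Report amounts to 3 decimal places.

potassium nitrate 5.320 g; EDTA disodium salt 124.600 mg; manganese chloride tetrahydrate 113.960 mg; folic acid 8.484 mg

Scale factor relative to 1 L: 2.8.
potassium nitrate: 1.9 g/L × 2.8 L = 5.320 g
EDTA disodium salt: 44.5 mg/L × 2.8 L = 124.600 mg
manganese chloride tetrahydrate: 40.7 mg/L × 2.8 L = 113.960 mg
folic acid: 3.03 mg/L × 2.8 L = 8.484 mg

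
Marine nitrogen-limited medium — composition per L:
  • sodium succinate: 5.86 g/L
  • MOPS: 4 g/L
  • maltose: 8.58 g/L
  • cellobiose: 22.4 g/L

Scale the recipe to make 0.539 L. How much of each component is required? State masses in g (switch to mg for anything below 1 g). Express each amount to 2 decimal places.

Scale factor relative to 1 L: 0.539.
sodium succinate: 5.86 g/L × 0.539 L = 3.16 g
MOPS: 4 g/L × 0.539 L = 2.16 g
maltose: 8.58 g/L × 0.539 L = 4.62 g
cellobiose: 22.4 g/L × 0.539 L = 12.07 g

sodium succinate 3.16 g; MOPS 2.16 g; maltose 4.62 g; cellobiose 12.07 g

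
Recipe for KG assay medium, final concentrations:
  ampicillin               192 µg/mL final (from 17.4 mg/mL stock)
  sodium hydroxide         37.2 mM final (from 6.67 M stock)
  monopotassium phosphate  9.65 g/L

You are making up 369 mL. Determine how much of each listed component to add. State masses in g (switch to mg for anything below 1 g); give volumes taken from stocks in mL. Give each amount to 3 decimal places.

ampicillin 4.072 mL; sodium hydroxide 2.058 mL; monopotassium phosphate 3.561 g

Target volume = 369 mL = 0.369 L.
ampicillin: dilute stock: 192 µg/mL × 369 mL ÷ 17400 µg/mL = 4.072 mL
sodium hydroxide: V = C2·V2/C1 = 37.2 mM × 369 mL ÷ 6670 mM = 2.058 mL
monopotassium phosphate: 9.65 g/L × 0.369 L = 3.561 g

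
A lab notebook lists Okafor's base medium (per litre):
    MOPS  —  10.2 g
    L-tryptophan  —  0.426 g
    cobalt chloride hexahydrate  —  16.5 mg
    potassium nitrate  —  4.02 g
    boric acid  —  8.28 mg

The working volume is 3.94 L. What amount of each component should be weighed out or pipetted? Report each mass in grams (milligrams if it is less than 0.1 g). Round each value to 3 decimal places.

MOPS 40.188 g; L-tryptophan 1.678 g; cobalt chloride hexahydrate 65.010 mg; potassium nitrate 15.839 g; boric acid 32.623 mg

Ratio of target to recipe volume: 3940 / 1000 = 3.94.
MOPS: 10.2 g × (3940 mL / 1000 mL) = 40.188 g
L-tryptophan: 0.426 g × (3940 mL / 1000 mL) = 1.678 g
cobalt chloride hexahydrate: 16.5 mg × (3940 mL / 1000 mL) = 65.010 mg
potassium nitrate: 4.02 g × (3940 mL / 1000 mL) = 15.839 g
boric acid: 8.28 mg × (3940 mL / 1000 mL) = 32.623 mg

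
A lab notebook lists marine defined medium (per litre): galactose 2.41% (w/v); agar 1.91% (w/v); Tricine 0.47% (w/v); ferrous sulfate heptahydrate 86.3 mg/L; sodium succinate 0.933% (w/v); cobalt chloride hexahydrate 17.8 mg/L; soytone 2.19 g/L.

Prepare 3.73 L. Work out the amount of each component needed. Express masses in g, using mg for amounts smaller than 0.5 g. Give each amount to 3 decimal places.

galactose 89.893 g; agar 71.243 g; Tricine 17.531 g; ferrous sulfate heptahydrate 321.899 mg; sodium succinate 34.801 g; cobalt chloride hexahydrate 66.394 mg; soytone 8.169 g

Scale factor relative to 1 L: 3.73.
galactose: 2.41 g per 100 mL × 3730 mL ÷ 100 = 89.893 g
agar: 1.91 g per 100 mL × 3730 mL ÷ 100 = 71.243 g
Tricine: 0.47% w/v = 4.7 g/L → 4.7 × 3.73 L = 17.531 g
ferrous sulfate heptahydrate: 86.3 mg/L × 3.73 L = 321.899 mg
sodium succinate: 0.933% w/v = 9.33 g/L → 9.33 × 3.73 L = 34.801 g
cobalt chloride hexahydrate: 17.8 mg/L × 3.73 L = 66.394 mg
soytone: 2.19 g/L × 3.73 L = 8.169 g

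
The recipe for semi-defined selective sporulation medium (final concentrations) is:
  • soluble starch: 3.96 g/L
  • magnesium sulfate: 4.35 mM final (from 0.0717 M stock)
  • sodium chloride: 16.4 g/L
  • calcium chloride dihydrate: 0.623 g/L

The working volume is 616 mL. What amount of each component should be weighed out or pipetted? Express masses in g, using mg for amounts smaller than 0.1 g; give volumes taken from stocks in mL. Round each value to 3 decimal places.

soluble starch 2.439 g; magnesium sulfate 37.372 mL; sodium chloride 10.102 g; calcium chloride dihydrate 0.384 g

Scale factor relative to 1 L: 0.616.
soluble starch: 3.96 g/L × 0.616 L = 2.439 g
magnesium sulfate: V = C2·V2/C1 = 4.35 mM × 616 mL ÷ 71.7 mM = 37.372 mL
sodium chloride: 16.4 g/L × 0.616 L = 10.102 g
calcium chloride dihydrate: 0.623 g/L × 0.616 L = 0.384 g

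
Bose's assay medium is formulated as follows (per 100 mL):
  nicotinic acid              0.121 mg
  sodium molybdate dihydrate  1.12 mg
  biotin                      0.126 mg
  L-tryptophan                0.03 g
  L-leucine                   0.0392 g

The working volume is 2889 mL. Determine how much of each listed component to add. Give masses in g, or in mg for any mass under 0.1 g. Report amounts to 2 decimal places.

nicotinic acid 3.50 mg; sodium molybdate dihydrate 32.36 mg; biotin 3.64 mg; L-tryptophan 0.87 g; L-leucine 1.13 g

Scale factor = 2889 mL / 100 mL = 28.89.
nicotinic acid: 0.121 mg × (2889 mL / 100 mL) = 3.50 mg
sodium molybdate dihydrate: 1.12 mg × (2889 mL / 100 mL) = 32.36 mg
biotin: 0.126 mg × (2889 mL / 100 mL) = 3.64 mg
L-tryptophan: 0.03 g × (2889 mL / 100 mL) = 0.87 g
L-leucine: 0.0392 g × (2889 mL / 100 mL) = 1.13 g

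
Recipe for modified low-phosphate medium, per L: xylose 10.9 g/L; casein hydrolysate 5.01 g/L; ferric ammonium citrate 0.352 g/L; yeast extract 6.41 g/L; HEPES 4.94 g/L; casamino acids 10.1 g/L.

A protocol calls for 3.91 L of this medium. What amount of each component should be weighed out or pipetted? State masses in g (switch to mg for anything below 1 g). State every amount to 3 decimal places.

Working volume: 3.91 L.
xylose: 10.9 g/L × 3.91 L = 42.619 g
casein hydrolysate: 5.01 g/L × 3.91 L = 19.589 g
ferric ammonium citrate: 0.352 g/L × 3.91 L = 1.376 g
yeast extract: 6.41 g/L × 3.91 L = 25.063 g
HEPES: 4.94 g/L × 3.91 L = 19.315 g
casamino acids: 10.1 g/L × 3.91 L = 39.491 g

xylose 42.619 g; casein hydrolysate 19.589 g; ferric ammonium citrate 1.376 g; yeast extract 25.063 g; HEPES 19.315 g; casamino acids 39.491 g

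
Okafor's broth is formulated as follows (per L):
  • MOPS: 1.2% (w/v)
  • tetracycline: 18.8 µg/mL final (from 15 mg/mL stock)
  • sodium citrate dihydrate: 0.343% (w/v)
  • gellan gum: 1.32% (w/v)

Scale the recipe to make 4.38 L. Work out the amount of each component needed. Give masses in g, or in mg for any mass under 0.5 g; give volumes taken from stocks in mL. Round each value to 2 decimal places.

Working volume: 4.38 L.
MOPS: 1.2% w/v = 12 g/L → 12 × 4.38 L = 52.56 g
tetracycline: V = C2·V2/C1 = 18.8 µg/mL × 4380 mL ÷ 15000 µg/mL = 5.49 mL
sodium citrate dihydrate: 0.343% w/v = 3.43 g/L → 3.43 × 4.38 L = 15.02 g
gellan gum: 1.32% w/v = 13.2 g/L → 13.2 × 4.38 L = 57.82 g

MOPS 52.56 g; tetracycline 5.49 mL; sodium citrate dihydrate 15.02 g; gellan gum 57.82 g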